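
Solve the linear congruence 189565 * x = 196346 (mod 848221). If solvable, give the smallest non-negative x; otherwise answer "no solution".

First find gcd(189565, 848221):
848221 = 4*189565 + 89961
189565 = 2*89961 + 9643
89961 = 9*9643 + 3174
9643 = 3*3174 + 121
3174 = 26*121 + 28
121 = 4*28 + 9
28 = 3*9 + 1
9 = 9*1 + 0
gcd = 1, so a unique solution mod 848221 exists.
Back-substitute for the Bézout coefficients:
1 = 28 − 3·9
1 = −3·121 + 13·28
1 = 13·3174 − 341·121
1 = −341·9643 + 1036·3174
1 = 1036·89961 − 9665·9643
1 = −9665·189565 + 20366·89961
1 = 20366·848221 − 91129·189565
So 189565·(-91129) ≡ 1 (mod 848221), giving 189565⁻¹ ≡ 757092.
x ≡ 189565⁻¹·196346 ≡ 757092·196346 ≡ 407361 (mod 848221).

407361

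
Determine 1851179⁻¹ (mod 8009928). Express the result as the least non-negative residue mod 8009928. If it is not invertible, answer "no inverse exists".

Apply the Euclidean algorithm to 8009928 and 1851179:
8009928 = 4·1851179 + 605212
1851179 = 3·605212 + 35543
605212 = 17·35543 + 981
35543 = 36·981 + 227
981 = 4·227 + 73
227 = 3·73 + 8
73 = 9·8 + 1
8 = 8·1 + 0
gcd = 1, so the inverse exists. Back-substitute:
1 = 73 − 9·8
1 = −9·227 + 28·73
1 = 28·981 − 121·227
1 = −121·35543 + 4384·981
1 = 4384·605212 − 74649·35543
1 = −74649·1851179 + 228331·605212
1 = 228331·8009928 − 987973·1851179
So 1851179·(-987973) ≡ 1 (mod 8009928), and -987973 ≡ 7021955 (mod 8009928).

7021955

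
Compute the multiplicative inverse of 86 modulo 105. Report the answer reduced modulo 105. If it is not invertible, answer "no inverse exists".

Apply the Euclidean algorithm to 105 and 86:
105 = 1·86 + 19
86 = 4·19 + 10
19 = 1·10 + 9
10 = 1·9 + 1
9 = 9·1 + 0
The gcd is 1. Working backward:
1 = 10 − 9
1 = −19 + 2·10
1 = 2·86 − 9·19
1 = −9·105 + 11·86
So 86·11 ≡ 1 (mod 105).

11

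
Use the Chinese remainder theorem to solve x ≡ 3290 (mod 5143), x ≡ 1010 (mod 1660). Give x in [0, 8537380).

Write x = 3290 + 5143·k. Then 5143·k ≡ 1010 − 3290 ≡ 1040 (mod 1660).
Need 5143⁻¹ mod 1660. Extended Euclid on (1660, 163):
1660 = 10×163 + 30
163 = 5×30 + 13
30 = 2×13 + 4
13 = 3×4 + 1
4 = 4×1 + 0
Back-substitute:
1 = 13 − 3·4
1 = −3·30 + 7·13
1 = 7·163 − 38·30
1 = −38·1660 + 387·163
5143⁻¹ ≡ 387 (mod 1660), so k ≡ 387·1040 ≡ 760 (mod 1660).
x = 3290 + 5143·760 = 3911970.

3911970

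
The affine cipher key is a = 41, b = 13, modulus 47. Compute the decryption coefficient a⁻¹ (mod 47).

39

Apply the Euclidean algorithm to 47 and 41:
47 = 1×41 + 6
41 = 6×6 + 5
6 = 1×5 + 1
5 = 5×1 + 0
gcd = 1, so the inverse exists. Back-substitute:
1 = 6 − 5
1 = −41 + 7·6
1 = 7·47 − 8·41
So 41·(-8) ≡ 1 (mod 47), and -8 ≡ 39 (mod 47).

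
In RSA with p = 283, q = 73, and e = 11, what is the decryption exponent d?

φ(n) = (p−1)(q−1) = 282·72 = 20304.
Need d with 11·d ≡ 1 (mod 20304). Apply the extended Euclidean algorithm:
20304 = 1845·11 + 9
11 = 1·9 + 2
9 = 4·2 + 1
2 = 2·1 + 0
Back-substitute:
1 = 9 − 4·2
1 = −4·11 + 5·9
1 = 5·20304 − 9229·11
So 11·(-9229) ≡ 1 (mod 20304), hence d ≡ -9229 ≡ 11075 (mod 20304).

11075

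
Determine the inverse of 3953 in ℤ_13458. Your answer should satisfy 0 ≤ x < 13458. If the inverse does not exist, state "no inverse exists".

4385

Run Euclid on (13458, 3953):
13458 = 3×3953 + 1599
3953 = 2×1599 + 755
1599 = 2×755 + 89
755 = 8×89 + 43
89 = 2×43 + 3
43 = 14×3 + 1
3 = 3×1 + 0
The gcd is 1. Working backward:
1 = 43 − 14·3
1 = −14·89 + 29·43
1 = 29·755 − 246·89
1 = −246·1599 + 521·755
1 = 521·3953 − 1288·1599
1 = −1288·13458 + 4385·3953
So 3953·4385 ≡ 1 (mod 13458).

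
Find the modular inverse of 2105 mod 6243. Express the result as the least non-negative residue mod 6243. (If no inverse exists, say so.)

Apply the Euclidean algorithm to 6243 and 2105:
6243 = 2·2105 + 2033
2105 = 1·2033 + 72
2033 = 28·72 + 17
72 = 4·17 + 4
17 = 4·4 + 1
4 = 4·1 + 0
The gcd is 1. Working backward:
1 = 17 − 4·4
1 = −4·72 + 17·17
1 = 17·2033 − 480·72
1 = −480·2105 + 497·2033
1 = 497·6243 − 1474·2105
Hence 2105⁻¹ ≡ -1474 ≡ 4769 (mod 6243).

4769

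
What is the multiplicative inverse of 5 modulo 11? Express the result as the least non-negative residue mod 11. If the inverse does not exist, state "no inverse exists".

9

Apply the Euclidean algorithm to 11 and 5:
11 = 2·5 + 1
5 = 5·1 + 0
gcd = 1, so the inverse exists. Back-substitute:
1 = 11 − 2·5
Hence 5⁻¹ ≡ -2 ≡ 9 (mod 11).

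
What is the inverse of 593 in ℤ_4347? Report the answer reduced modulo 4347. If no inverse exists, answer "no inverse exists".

3482

Extended Euclidean algorithm:
4347 = 7·593 + 196
593 = 3·196 + 5
196 = 39·5 + 1
5 = 5·1 + 0
gcd = 1, so the inverse exists. Back-substitute:
1 = 196 − 39·5
1 = −39·593 + 118·196
1 = 118·4347 − 865·593
So 593·(-865) ≡ 1 (mod 4347), and -865 ≡ 3482 (mod 4347).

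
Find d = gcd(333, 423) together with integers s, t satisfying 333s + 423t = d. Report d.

9

Euclidean algorithm:
423 = 1·333 + 90
333 = 3·90 + 63
90 = 1·63 + 27
63 = 2·27 + 9
27 = 3·9 + 0
gcd(333, 423) = 9.
Express as a combination:
9 = 63 − 2·27
9 = −2·90 + 3·63
9 = 3·333 − 11·90
9 = −11·423 + 14·333
So 9 = (-11)·423 + (14)·333.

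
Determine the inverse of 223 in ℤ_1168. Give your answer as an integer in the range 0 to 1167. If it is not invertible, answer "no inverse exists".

639

gcd(1168, 223) by repeated division:
1168 = 5×223 + 53
223 = 4×53 + 11
53 = 4×11 + 9
11 = 1×9 + 2
9 = 4×2 + 1
2 = 2×1 + 0
Since gcd(223, 1168) = 1, back-substitute to write 1 as a combination:
1 = 9 − 4·2
1 = −4·11 + 5·9
1 = 5·53 − 24·11
1 = −24·223 + 101·53
1 = 101·1168 − 529·223
So 223·(-529) ≡ 1 (mod 1168), and -529 ≡ 639 (mod 1168).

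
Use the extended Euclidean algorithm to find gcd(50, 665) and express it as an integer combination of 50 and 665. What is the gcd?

5

Apply Euclid's algorithm to 665 and 50:
665 = 13·50 + 15
50 = 3·15 + 5
15 = 3·5 + 0
gcd(50, 665) = 5.
Working backward:
5 = 50 − 3·15
5 = −3·665 + 40·50
So 5 = (-3)·665 + (40)·50.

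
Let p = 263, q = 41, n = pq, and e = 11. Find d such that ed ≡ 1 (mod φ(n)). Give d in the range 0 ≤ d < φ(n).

φ(n) = (p−1)(q−1) = 262·40 = 10480.
Need d with 11·d ≡ 1 (mod 10480). Apply the extended Euclidean algorithm:
10480 = 952*11 + 8
11 = 1*8 + 3
8 = 2*3 + 2
3 = 1*2 + 1
2 = 2*1 + 0
Back-substitute:
1 = 3 − 2
1 = −8 + 3·3
1 = 3·11 − 4·8
1 = −4·10480 + 3811·11
So 11·3811 ≡ 1 (mod 10480), hence d = 3811.

3811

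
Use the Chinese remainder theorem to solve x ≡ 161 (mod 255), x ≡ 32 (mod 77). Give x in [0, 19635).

Write x = 161 + 255·k. Then 255·k ≡ 32 − 161 ≡ 25 (mod 77).
Need 255⁻¹ mod 77. Extended Euclid on (77, 24):
77 = 3×24 + 5
24 = 4×5 + 4
5 = 1×4 + 1
4 = 4×1 + 0
Back-substitute:
1 = 5 − 4
1 = −24 + 5·5
1 = 5·77 − 16·24
255⁻¹ ≡ 61 (mod 77), so k ≡ 61·25 ≡ 62 (mod 77).
x = 161 + 255·62 = 15971.

15971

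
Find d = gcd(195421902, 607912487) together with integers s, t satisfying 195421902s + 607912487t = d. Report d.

13

Apply Euclid's algorithm to 607912487 and 195421902:
607912487 = 3*195421902 + 21646781
195421902 = 9*21646781 + 600873
21646781 = 36*600873 + 15353
600873 = 39*15353 + 2106
15353 = 7*2106 + 611
2106 = 3*611 + 273
611 = 2*273 + 65
273 = 4*65 + 13
65 = 5*13 + 0
gcd(195421902, 607912487) = 13.
Express as a combination:
13 = 273 − 4·65
13 = −4·611 + 9·273
13 = 9·2106 − 31·611
13 = −31·15353 + 226·2106
13 = 226·600873 − 8845·15353
13 = −8845·21646781 + 318646·600873
13 = 318646·195421902 − 2876659·21646781
13 = −2876659·607912487 + 8948623·195421902
So 13 = (-2876659)·607912487 + (8948623)·195421902.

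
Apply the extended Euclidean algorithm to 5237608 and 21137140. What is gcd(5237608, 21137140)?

Repeated division:
21137140 = 4·5237608 + 186708
5237608 = 28·186708 + 9784
186708 = 19·9784 + 812
9784 = 12·812 + 40
812 = 20·40 + 12
40 = 3·12 + 4
12 = 3·4 + 0
gcd(5237608, 21137140) = 4.
Back-substituting:
4 = 40 − 3·12
4 = −3·812 + 61·40
4 = 61·9784 − 735·812
4 = −735·186708 + 14026·9784
4 = 14026·5237608 − 393463·186708
4 = −393463·21137140 + 1587878·5237608
So 4 = (-393463)·21137140 + (1587878)·5237608.

4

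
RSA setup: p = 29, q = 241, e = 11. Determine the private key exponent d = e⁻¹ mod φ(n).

611

φ(n) = (p−1)(q−1) = 28·240 = 6720.
Need d with 11·d ≡ 1 (mod 6720). Apply the extended Euclidean algorithm:
6720 = 610×11 + 10
11 = 1×10 + 1
10 = 10×1 + 0
Back-substitute:
1 = 11 − 10
1 = −6720 + 611·11
So 11·611 ≡ 1 (mod 6720), hence d = 611.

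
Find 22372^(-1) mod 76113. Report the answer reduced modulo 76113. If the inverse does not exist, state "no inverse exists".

Run Euclid on (76113, 22372):
76113 = 3·22372 + 8997
22372 = 2·8997 + 4378
8997 = 2·4378 + 241
4378 = 18·241 + 40
241 = 6·40 + 1
40 = 40·1 + 0
Since gcd(22372, 76113) = 1, back-substitute to write 1 as a combination:
1 = 241 − 6·40
1 = −6·4378 + 109·241
1 = 109·8997 − 224·4378
1 = −224·22372 + 557·8997
1 = 557·76113 − 1895·22372
Hence 22372⁻¹ ≡ -1895 ≡ 74218 (mod 76113).

74218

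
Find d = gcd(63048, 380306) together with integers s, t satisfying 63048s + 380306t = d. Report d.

Apply Euclid's algorithm to 380306 and 63048:
380306 = 6*63048 + 2018
63048 = 31*2018 + 490
2018 = 4*490 + 58
490 = 8*58 + 26
58 = 2*26 + 6
26 = 4*6 + 2
6 = 3*2 + 0
gcd(63048, 380306) = 2.
Express as a combination:
2 = 26 − 4·6
2 = −4·58 + 9·26
2 = 9·490 − 76·58
2 = −76·2018 + 313·490
2 = 313·63048 − 9779·2018
2 = −9779·380306 + 58987·63048
So 2 = (-9779)·380306 + (58987)·63048.

2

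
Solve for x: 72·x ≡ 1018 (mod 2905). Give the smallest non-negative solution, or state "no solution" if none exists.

579

First find gcd(72, 2905):
2905 = 40·72 + 25
72 = 2·25 + 22
25 = 1·22 + 3
22 = 7·3 + 1
3 = 3·1 + 0
gcd = 1, so a unique solution mod 2905 exists.
Back-substitute for the Bézout coefficients:
1 = 22 − 7·3
1 = −7·25 + 8·22
1 = 8·72 − 23·25
1 = −23·2905 + 928·72
So 72·(928) ≡ 1 (mod 2905), giving 72⁻¹ ≡ 928.
x ≡ 72⁻¹·1018 ≡ 928·1018 ≡ 579 (mod 2905).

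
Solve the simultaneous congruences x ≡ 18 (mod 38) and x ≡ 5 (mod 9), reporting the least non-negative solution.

284

Write x = 18 + 38·k. Then 38·k ≡ 5 − 18 ≡ 5 (mod 9).
Need 38⁻¹ mod 9. Extended Euclid on (9, 2):
9 = 4×2 + 1
2 = 2×1 + 0
Back-substitute:
1 = 9 − 4·2
38⁻¹ ≡ 5 (mod 9), so k ≡ 5·5 ≡ 7 (mod 9).
x = 18 + 38·7 = 284.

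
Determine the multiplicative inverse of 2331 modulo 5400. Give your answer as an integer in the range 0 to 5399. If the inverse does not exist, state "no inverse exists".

Compute gcd(2331, 5400):
5400 = 2*2331 + 738
2331 = 3*738 + 117
738 = 6*117 + 36
117 = 3*36 + 9
36 = 4*9 + 0
Since gcd = 9 > 1, 2331 is not a unit mod 5400.

no inverse exists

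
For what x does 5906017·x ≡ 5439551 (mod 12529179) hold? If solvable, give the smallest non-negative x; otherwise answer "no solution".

768146

First find gcd(5906017, 12529179):
12529179 = 2·5906017 + 717145
5906017 = 8·717145 + 168857
717145 = 4·168857 + 41717
168857 = 4·41717 + 1989
41717 = 20·1989 + 1937
1989 = 1·1937 + 52
1937 = 37·52 + 13
52 = 4·13 + 0
gcd = 13 and 13 | 5439551, so solutions exist. Divide through by 13: 454309x ≡ 418427 (mod 963783).
Now find 454309⁻¹ mod 963783:
963783 = 2×454309 + 55165
454309 = 8×55165 + 12989
55165 = 4×12989 + 3209
12989 = 4×3209 + 153
3209 = 20×153 + 149
153 = 1×149 + 4
149 = 37×4 + 1
4 = 4×1 + 0
Back-substitute:
1 = 149 − 37·4
1 = −37·153 + 38·149
1 = 38·3209 − 797·153
1 = −797·12989 + 3226·3209
1 = 3226·55165 − 13701·12989
1 = −13701·454309 + 112834·55165
1 = 112834·963783 − 239369·454309
So 454309·(-239369) ≡ 1 (mod 963783), i.e. 454309⁻¹ ≡ 724414.
Then x ≡ 724414·418427 ≡ 768146 (mod 963783); the smallest non-negative solution is x = 768146.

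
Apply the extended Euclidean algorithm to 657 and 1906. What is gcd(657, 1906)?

1

Apply Euclid's algorithm to 1906 and 657:
1906 = 2·657 + 592
657 = 1·592 + 65
592 = 9·65 + 7
65 = 9·7 + 2
7 = 3·2 + 1
2 = 2·1 + 0
gcd(657, 1906) = 1.
Express as a combination:
1 = 7 − 3·2
1 = −3·65 + 28·7
1 = 28·592 − 255·65
1 = −255·657 + 283·592
1 = 283·1906 − 821·657
So 1 = (283)·1906 + (-821)·657.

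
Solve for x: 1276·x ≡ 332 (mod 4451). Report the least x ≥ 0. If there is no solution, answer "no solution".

First find gcd(1276, 4451):
4451 = 3×1276 + 623
1276 = 2×623 + 30
623 = 20×30 + 23
30 = 1×23 + 7
23 = 3×7 + 2
7 = 3×2 + 1
2 = 2×1 + 0
gcd = 1, so a unique solution mod 4451 exists.
Back-substitute for the Bézout coefficients:
1 = 7 − 3·2
1 = −3·23 + 10·7
1 = 10·30 − 13·23
1 = −13·623 + 270·30
1 = 270·1276 − 553·623
1 = −553·4451 + 1929·1276
So 1276·(1929) ≡ 1 (mod 4451), giving 1276⁻¹ ≡ 1929.
x ≡ 1276⁻¹·332 ≡ 1929·332 ≡ 3935 (mod 4451).

3935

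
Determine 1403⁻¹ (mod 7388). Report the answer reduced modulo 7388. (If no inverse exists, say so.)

Extended Euclidean algorithm:
7388 = 5*1403 + 373
1403 = 3*373 + 284
373 = 1*284 + 89
284 = 3*89 + 17
89 = 5*17 + 4
17 = 4*4 + 1
4 = 4*1 + 0
gcd = 1, so the inverse exists. Back-substitute:
1 = 17 − 4·4
1 = −4·89 + 21·17
1 = 21·284 − 67·89
1 = −67·373 + 88·284
1 = 88·1403 − 331·373
1 = −331·7388 + 1743·1403
So 1403·1743 ≡ 1 (mod 7388).

1743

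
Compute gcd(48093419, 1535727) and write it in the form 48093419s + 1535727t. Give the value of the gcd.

Apply Euclid's algorithm to 48093419 and 1535727:
48093419 = 31*1535727 + 485882
1535727 = 3*485882 + 78081
485882 = 6*78081 + 17396
78081 = 4*17396 + 8497
17396 = 2*8497 + 402
8497 = 21*402 + 55
402 = 7*55 + 17
55 = 3*17 + 4
17 = 4*4 + 1
4 = 4*1 + 0
gcd(48093419, 1535727) = 1.
Express as a combination:
1 = 17 − 4·4
1 = −4·55 + 13·17
1 = 13·402 − 95·55
1 = −95·8497 + 2008·402
1 = 2008·17396 − 4111·8497
1 = −4111·78081 + 18452·17396
1 = 18452·485882 − 114823·78081
1 = −114823·1535727 + 362921·485882
1 = 362921·48093419 − 11365374·1535727
So 1 = (362921)·48093419 + (-11365374)·1535727.

1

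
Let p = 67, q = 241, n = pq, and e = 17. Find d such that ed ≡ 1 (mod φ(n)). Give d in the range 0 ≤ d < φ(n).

12113

φ(n) = (p−1)(q−1) = 66·240 = 15840.
Need d with 17·d ≡ 1 (mod 15840). Apply the extended Euclidean algorithm:
15840 = 931*17 + 13
17 = 1*13 + 4
13 = 3*4 + 1
4 = 4*1 + 0
Back-substitute:
1 = 13 − 3·4
1 = −3·17 + 4·13
1 = 4·15840 − 3727·17
So 17·(-3727) ≡ 1 (mod 15840), hence d ≡ -3727 ≡ 12113 (mod 15840).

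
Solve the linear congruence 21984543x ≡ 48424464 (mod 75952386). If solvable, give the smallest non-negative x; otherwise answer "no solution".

First find gcd(21984543, 75952386):
75952386 = 3·21984543 + 9998757
21984543 = 2·9998757 + 1987029
9998757 = 5·1987029 + 63612
1987029 = 31·63612 + 15057
63612 = 4·15057 + 3384
15057 = 4·3384 + 1521
3384 = 2·1521 + 342
1521 = 4·342 + 153
342 = 2·153 + 36
153 = 4·36 + 9
36 = 4·9 + 0
gcd = 9 and 9 | 48424464, so solutions exist. Divide through by 9: 2442727x ≡ 5380496 (mod 8439154).
Now find 2442727⁻¹ mod 8439154:
8439154 = 3×2442727 + 1110973
2442727 = 2×1110973 + 220781
1110973 = 5×220781 + 7068
220781 = 31×7068 + 1673
7068 = 4×1673 + 376
1673 = 4×376 + 169
376 = 2×169 + 38
169 = 4×38 + 17
38 = 2×17 + 4
17 = 4×4 + 1
4 = 4×1 + 0
Back-substitute:
1 = 17 − 4·4
1 = −4·38 + 9·17
1 = 9·169 − 40·38
1 = −40·376 + 89·169
1 = 89·1673 − 396·376
1 = −396·7068 + 1673·1673
1 = 1673·220781 − 52259·7068
1 = −52259·1110973 + 262968·220781
1 = 262968·2442727 − 578195·1110973
1 = −578195·8439154 + 1997553·2442727
So 2442727⁻¹ ≡ 1997553 (mod 8439154).
Then x ≡ 1997553·5380496 ≡ 6323124 (mod 8439154); the smallest non-negative solution is x = 6323124.

6323124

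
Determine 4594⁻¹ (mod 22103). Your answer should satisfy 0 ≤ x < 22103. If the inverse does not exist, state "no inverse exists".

Extended Euclidean algorithm:
22103 = 4×4594 + 3727
4594 = 1×3727 + 867
3727 = 4×867 + 259
867 = 3×259 + 90
259 = 2×90 + 79
90 = 1×79 + 11
79 = 7×11 + 2
11 = 5×2 + 1
2 = 2×1 + 0
The gcd is 1. Working backward:
1 = 11 − 5·2
1 = −5·79 + 36·11
1 = 36·90 − 41·79
1 = −41·259 + 118·90
1 = 118·867 − 395·259
1 = −395·3727 + 1698·867
1 = 1698·4594 − 2093·3727
1 = −2093·22103 + 10070·4594
So 4594·10070 ≡ 1 (mod 22103).

10070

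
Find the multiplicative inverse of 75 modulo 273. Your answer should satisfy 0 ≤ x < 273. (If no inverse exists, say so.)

Euclidean algorithm on 273, 75:
273 = 3*75 + 48
75 = 1*48 + 27
48 = 1*27 + 21
27 = 1*21 + 6
21 = 3*6 + 3
6 = 2*3 + 0
Since gcd = 3 > 1, 75 is not a unit mod 273.

no inverse exists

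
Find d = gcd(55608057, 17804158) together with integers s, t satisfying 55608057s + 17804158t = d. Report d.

1

Repeated division:
55608057 = 3*17804158 + 2195583
17804158 = 8*2195583 + 239494
2195583 = 9*239494 + 40137
239494 = 5*40137 + 38809
40137 = 1*38809 + 1328
38809 = 29*1328 + 297
1328 = 4*297 + 140
297 = 2*140 + 17
140 = 8*17 + 4
17 = 4*4 + 1
4 = 4*1 + 0
gcd(55608057, 17804158) = 1.
Working backward:
1 = 17 − 4·4
1 = −4·140 + 33·17
1 = 33·297 − 70·140
1 = −70·1328 + 313·297
1 = 313·38809 − 9147·1328
1 = −9147·40137 + 9460·38809
1 = 9460·239494 − 56447·40137
1 = −56447·2195583 + 517483·239494
1 = 517483·17804158 − 4196311·2195583
1 = −4196311·55608057 + 13106416·17804158
So 1 = (-4196311)·55608057 + (13106416)·17804158.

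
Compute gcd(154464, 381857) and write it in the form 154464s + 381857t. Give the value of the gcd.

1

Euclidean algorithm:
381857 = 2×154464 + 72929
154464 = 2×72929 + 8606
72929 = 8×8606 + 4081
8606 = 2×4081 + 444
4081 = 9×444 + 85
444 = 5×85 + 19
85 = 4×19 + 9
19 = 2×9 + 1
9 = 9×1 + 0
gcd(154464, 381857) = 1.
Back-substituting:
1 = 19 − 2·9
1 = −2·85 + 9·19
1 = 9·444 − 47·85
1 = −47·4081 + 432·444
1 = 432·8606 − 911·4081
1 = −911·72929 + 7720·8606
1 = 7720·154464 − 16351·72929
1 = −16351·381857 + 40422·154464
So 1 = (-16351)·381857 + (40422)·154464.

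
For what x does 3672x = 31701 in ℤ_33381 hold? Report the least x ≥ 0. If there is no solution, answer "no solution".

gcd(3672, 33381):
33381 = 9×3672 + 333
3672 = 11×333 + 9
333 = 37×9 + 0
gcd = 9, but 9 ∤ 31701, so the congruence has no solution.

no solution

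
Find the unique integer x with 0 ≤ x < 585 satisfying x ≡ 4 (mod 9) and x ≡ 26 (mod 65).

Write x = 4 + 9·k. Then 9·k ≡ 26 − 4 ≡ 22 (mod 65).
Need 9⁻¹ mod 65. Extended Euclid on (65, 9):
65 = 7*9 + 2
9 = 4*2 + 1
2 = 2*1 + 0
Back-substitute:
1 = 9 − 4·2
1 = −4·65 + 29·9
9⁻¹ ≡ 29 (mod 65), so k ≡ 29·22 ≡ 53 (mod 65).
x = 4 + 9·53 = 481.

481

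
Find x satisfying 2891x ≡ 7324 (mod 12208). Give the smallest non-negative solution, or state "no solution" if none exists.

gcd(2891, 12208):
12208 = 4*2891 + 644
2891 = 4*644 + 315
644 = 2*315 + 14
315 = 22*14 + 7
14 = 2*7 + 0
gcd = 7, but 7 ∤ 7324, so the congruence has no solution.

no solution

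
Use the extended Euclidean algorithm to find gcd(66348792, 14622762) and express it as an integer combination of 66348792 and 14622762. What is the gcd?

Repeated division:
66348792 = 4·14622762 + 7857744
14622762 = 1·7857744 + 6765018
7857744 = 1·6765018 + 1092726
6765018 = 6·1092726 + 208662
1092726 = 5·208662 + 49416
208662 = 4·49416 + 10998
49416 = 4·10998 + 5424
10998 = 2·5424 + 150
5424 = 36·150 + 24
150 = 6·24 + 6
24 = 4·6 + 0
gcd(66348792, 14622762) = 6.
Working backward:
6 = 150 − 6·24
6 = −6·5424 + 217·150
6 = 217·10998 − 440·5424
6 = −440·49416 + 1977·10998
6 = 1977·208662 − 8348·49416
6 = −8348·1092726 + 43717·208662
6 = 43717·6765018 − 270650·1092726
6 = −270650·7857744 + 314367·6765018
6 = 314367·14622762 − 585017·7857744
6 = −585017·66348792 + 2654435·14622762
So 6 = (-585017)·66348792 + (2654435)·14622762.

6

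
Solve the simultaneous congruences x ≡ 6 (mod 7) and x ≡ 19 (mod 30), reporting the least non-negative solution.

139

Write x = 6 + 7·k. Then 7·k ≡ 19 − 6 ≡ 13 (mod 30).
Need 7⁻¹ mod 30. Extended Euclid on (30, 7):
30 = 4·7 + 2
7 = 3·2 + 1
2 = 2·1 + 0
Back-substitute:
1 = 7 − 3·2
1 = −3·30 + 13·7
7⁻¹ ≡ 13 (mod 30), so k ≡ 13·13 ≡ 19 (mod 30).
x = 6 + 7·19 = 139.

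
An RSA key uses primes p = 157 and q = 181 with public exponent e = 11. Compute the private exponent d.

φ(n) = (p−1)(q−1) = 156·180 = 28080.
Need d with 11·d ≡ 1 (mod 28080). Apply the extended Euclidean algorithm:
28080 = 2552×11 + 8
11 = 1×8 + 3
8 = 2×3 + 2
3 = 1×2 + 1
2 = 2×1 + 0
Back-substitute:
1 = 3 − 2
1 = −8 + 3·3
1 = 3·11 − 4·8
1 = −4·28080 + 10211·11
So 11·10211 ≡ 1 (mod 28080), hence d = 10211.

10211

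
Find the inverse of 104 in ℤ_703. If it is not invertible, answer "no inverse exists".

169

Apply the Euclidean algorithm to 703 and 104:
703 = 6×104 + 79
104 = 1×79 + 25
79 = 3×25 + 4
25 = 6×4 + 1
4 = 4×1 + 0
The gcd is 1. Working backward:
1 = 25 − 6·4
1 = −6·79 + 19·25
1 = 19·104 − 25·79
1 = −25·703 + 169·104
So 104·169 ≡ 1 (mod 703).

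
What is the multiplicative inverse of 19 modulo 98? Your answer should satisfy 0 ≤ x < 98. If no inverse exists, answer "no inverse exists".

Run Euclid on (98, 19):
98 = 5*19 + 3
19 = 6*3 + 1
3 = 3*1 + 0
Since gcd(19, 98) = 1, back-substitute to write 1 as a combination:
1 = 19 − 6·3
1 = −6·98 + 31·19
So 19·31 ≡ 1 (mod 98).

31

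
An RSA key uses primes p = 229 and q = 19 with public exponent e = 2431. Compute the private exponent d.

2431

φ(n) = (p−1)(q−1) = 228·18 = 4104.
Need d with 2431·d ≡ 1 (mod 4104). Apply the extended Euclidean algorithm:
4104 = 1*2431 + 1673
2431 = 1*1673 + 758
1673 = 2*758 + 157
758 = 4*157 + 130
157 = 1*130 + 27
130 = 4*27 + 22
27 = 1*22 + 5
22 = 4*5 + 2
5 = 2*2 + 1
2 = 2*1 + 0
Back-substitute:
1 = 5 − 2·2
1 = −2·22 + 9·5
1 = 9·27 − 11·22
1 = −11·130 + 53·27
1 = 53·157 − 64·130
1 = −64·758 + 309·157
1 = 309·1673 − 682·758
1 = −682·2431 + 991·1673
1 = 991·4104 − 1673·2431
So 2431·(-1673) ≡ 1 (mod 4104), hence d ≡ -1673 ≡ 2431 (mod 4104).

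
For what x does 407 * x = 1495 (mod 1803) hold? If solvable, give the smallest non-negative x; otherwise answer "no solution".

584

First find gcd(407, 1803):
1803 = 4·407 + 175
407 = 2·175 + 57
175 = 3·57 + 4
57 = 14·4 + 1
4 = 4·1 + 0
gcd = 1, so a unique solution mod 1803 exists.
Back-substitute for the Bézout coefficients:
1 = 57 − 14·4
1 = −14·175 + 43·57
1 = 43·407 − 100·175
1 = −100·1803 + 443·407
So 407·(443) ≡ 1 (mod 1803), giving 407⁻¹ ≡ 443.
x ≡ 407⁻¹·1495 ≡ 443·1495 ≡ 584 (mod 1803).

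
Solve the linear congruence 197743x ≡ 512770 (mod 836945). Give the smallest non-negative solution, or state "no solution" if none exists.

First find gcd(197743, 836945):
836945 = 4*197743 + 45973
197743 = 4*45973 + 13851
45973 = 3*13851 + 4420
13851 = 3*4420 + 591
4420 = 7*591 + 283
591 = 2*283 + 25
283 = 11*25 + 8
25 = 3*8 + 1
8 = 8*1 + 0
gcd = 1, so a unique solution mod 836945 exists.
Back-substitute for the Bézout coefficients:
1 = 25 − 3·8
1 = −3·283 + 34·25
1 = 34·591 − 71·283
1 = −71·4420 + 531·591
1 = 531·13851 − 1664·4420
1 = −1664·45973 + 5523·13851
1 = 5523·197743 − 23756·45973
1 = −23756·836945 + 100547·197743
So 197743·(100547) ≡ 1 (mod 836945), giving 197743⁻¹ ≡ 100547.
x ≡ 197743⁻¹·512770 ≡ 100547·512770 ≡ 836245 (mod 836945).

836245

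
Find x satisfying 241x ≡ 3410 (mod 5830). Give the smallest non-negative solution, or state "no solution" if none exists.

2530

First find gcd(241, 5830):
5830 = 24*241 + 46
241 = 5*46 + 11
46 = 4*11 + 2
11 = 5*2 + 1
2 = 2*1 + 0
gcd = 1, so a unique solution mod 5830 exists.
Back-substitute for the Bézout coefficients:
1 = 11 − 5·2
1 = −5·46 + 21·11
1 = 21·241 − 110·46
1 = −110·5830 + 2661·241
So 241·(2661) ≡ 1 (mod 5830), giving 241⁻¹ ≡ 2661.
x ≡ 241⁻¹·3410 ≡ 2661·3410 ≡ 2530 (mod 5830).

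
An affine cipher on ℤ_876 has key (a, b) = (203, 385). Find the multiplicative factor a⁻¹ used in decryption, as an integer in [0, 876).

479

gcd(876, 203) by repeated division:
876 = 4×203 + 64
203 = 3×64 + 11
64 = 5×11 + 9
11 = 1×9 + 2
9 = 4×2 + 1
2 = 2×1 + 0
Since gcd(203, 876) = 1, back-substitute to write 1 as a combination:
1 = 9 − 4·2
1 = −4·11 + 5·9
1 = 5·64 − 29·11
1 = −29·203 + 92·64
1 = 92·876 − 397·203
So 203·(-397) ≡ 1 (mod 876), and -397 ≡ 479 (mod 876).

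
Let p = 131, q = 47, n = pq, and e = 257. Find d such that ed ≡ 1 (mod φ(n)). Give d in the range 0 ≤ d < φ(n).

2513

φ(n) = (p−1)(q−1) = 130·46 = 5980.
Need d with 257·d ≡ 1 (mod 5980). Apply the extended Euclidean algorithm:
5980 = 23·257 + 69
257 = 3·69 + 50
69 = 1·50 + 19
50 = 2·19 + 12
19 = 1·12 + 7
12 = 1·7 + 5
7 = 1·5 + 2
5 = 2·2 + 1
2 = 2·1 + 0
Back-substitute:
1 = 5 − 2·2
1 = −2·7 + 3·5
1 = 3·12 − 5·7
1 = −5·19 + 8·12
1 = 8·50 − 21·19
1 = −21·69 + 29·50
1 = 29·257 − 108·69
1 = −108·5980 + 2513·257
So 257·2513 ≡ 1 (mod 5980), hence d = 2513.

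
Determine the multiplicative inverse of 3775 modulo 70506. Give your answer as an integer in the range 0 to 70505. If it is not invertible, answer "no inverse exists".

Apply the Euclidean algorithm to 70506 and 3775:
70506 = 18×3775 + 2556
3775 = 1×2556 + 1219
2556 = 2×1219 + 118
1219 = 10×118 + 39
118 = 3×39 + 1
39 = 39×1 + 0
gcd = 1, so the inverse exists. Back-substitute:
1 = 118 − 3·39
1 = −3·1219 + 31·118
1 = 31·2556 − 65·1219
1 = −65·3775 + 96·2556
1 = 96·70506 − 1793·3775
Thus 3775·(-1793) ≡ 1 (mod 70506); reducing, -1793 mod 70506 = 68713.

68713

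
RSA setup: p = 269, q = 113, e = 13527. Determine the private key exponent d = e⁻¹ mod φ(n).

1895

φ(n) = (p−1)(q−1) = 268·112 = 30016.
Need d with 13527·d ≡ 1 (mod 30016). Apply the extended Euclidean algorithm:
30016 = 2×13527 + 2962
13527 = 4×2962 + 1679
2962 = 1×1679 + 1283
1679 = 1×1283 + 396
1283 = 3×396 + 95
396 = 4×95 + 16
95 = 5×16 + 15
16 = 1×15 + 1
15 = 15×1 + 0
Back-substitute:
1 = 16 − 15
1 = −95 + 6·16
1 = 6·396 − 25·95
1 = −25·1283 + 81·396
1 = 81·1679 − 106·1283
1 = −106·2962 + 187·1679
1 = 187·13527 − 854·2962
1 = −854·30016 + 1895·13527
So 13527·1895 ≡ 1 (mod 30016), hence d = 1895.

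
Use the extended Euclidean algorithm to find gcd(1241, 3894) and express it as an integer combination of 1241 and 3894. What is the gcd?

Repeated division:
3894 = 3×1241 + 171
1241 = 7×171 + 44
171 = 3×44 + 39
44 = 1×39 + 5
39 = 7×5 + 4
5 = 1×4 + 1
4 = 4×1 + 0
gcd(1241, 3894) = 1.
Express as a combination:
1 = 5 − 4
1 = −39 + 8·5
1 = 8·44 − 9·39
1 = −9·171 + 35·44
1 = 35·1241 − 254·171
1 = −254·3894 + 797·1241
So 1 = (-254)·3894 + (797)·1241.

1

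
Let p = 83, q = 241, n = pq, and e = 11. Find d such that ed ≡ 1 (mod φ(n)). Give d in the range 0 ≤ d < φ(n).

17891

φ(n) = (p−1)(q−1) = 82·240 = 19680.
Need d with 11·d ≡ 1 (mod 19680). Apply the extended Euclidean algorithm:
19680 = 1789×11 + 1
11 = 11×1 + 0
Back-substitute:
1 = 19680 − 1789·11
So 11·(-1789) ≡ 1 (mod 19680), hence d ≡ -1789 ≡ 17891 (mod 19680).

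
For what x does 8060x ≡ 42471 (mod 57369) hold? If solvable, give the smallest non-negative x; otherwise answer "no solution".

1863

First find gcd(8060, 57369):
57369 = 7*8060 + 949
8060 = 8*949 + 468
949 = 2*468 + 13
468 = 36*13 + 0
gcd = 13 and 13 | 42471, so solutions exist. Divide through by 13: 620x ≡ 3267 (mod 4413).
Now find 620⁻¹ mod 4413:
4413 = 7*620 + 73
620 = 8*73 + 36
73 = 2*36 + 1
36 = 36*1 + 0
Back-substitute:
1 = 73 − 2·36
1 = −2·620 + 17·73
1 = 17·4413 − 121·620
So 620·(-121) ≡ 1 (mod 4413), i.e. 620⁻¹ ≡ 4292.
Then x ≡ 4292·3267 ≡ 1863 (mod 4413); the smallest non-negative solution is x = 1863.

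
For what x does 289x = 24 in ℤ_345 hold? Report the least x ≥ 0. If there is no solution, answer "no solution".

246

First find gcd(289, 345):
345 = 1*289 + 56
289 = 5*56 + 9
56 = 6*9 + 2
9 = 4*2 + 1
2 = 2*1 + 0
gcd = 1, so a unique solution mod 345 exists.
Back-substitute for the Bézout coefficients:
1 = 9 − 4·2
1 = −4·56 + 25·9
1 = 25·289 − 129·56
1 = −129·345 + 154·289
So 289·(154) ≡ 1 (mod 345), giving 289⁻¹ ≡ 154.
x ≡ 289⁻¹·24 ≡ 154·24 ≡ 246 (mod 345).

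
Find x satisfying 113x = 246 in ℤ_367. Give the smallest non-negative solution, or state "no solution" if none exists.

First find gcd(113, 367):
367 = 3×113 + 28
113 = 4×28 + 1
28 = 28×1 + 0
gcd = 1, so a unique solution mod 367 exists.
Back-substitute for the Bézout coefficients:
1 = 113 − 4·28
1 = −4·367 + 13·113
So 113·(13) ≡ 1 (mod 367), giving 113⁻¹ ≡ 13.
x ≡ 113⁻¹·246 ≡ 13·246 ≡ 262 (mod 367).

262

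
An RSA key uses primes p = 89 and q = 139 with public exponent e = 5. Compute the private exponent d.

φ(n) = (p−1)(q−1) = 88·138 = 12144.
Need d with 5·d ≡ 1 (mod 12144). Apply the extended Euclidean algorithm:
12144 = 2428×5 + 4
5 = 1×4 + 1
4 = 4×1 + 0
Back-substitute:
1 = 5 − 4
1 = −12144 + 2429·5
So 5·2429 ≡ 1 (mod 12144), hence d = 2429.

2429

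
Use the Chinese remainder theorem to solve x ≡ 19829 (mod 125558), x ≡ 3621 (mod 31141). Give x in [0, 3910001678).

Write x = 19829 + 125558·k. Then 125558·k ≡ 3621 − 19829 ≡ 14933 (mod 31141).
Need 125558⁻¹ mod 31141. Extended Euclid on (31141, 994):
31141 = 31×994 + 327
994 = 3×327 + 13
327 = 25×13 + 2
13 = 6×2 + 1
2 = 2×1 + 0
Back-substitute:
1 = 13 − 6·2
1 = −6·327 + 151·13
1 = 151·994 − 459·327
1 = −459·31141 + 14380·994
125558⁻¹ ≡ 14380 (mod 31141), so k ≡ 14380·14933 ≡ 19345 (mod 31141).
x = 19829 + 125558·19345 = 2428939339.

2428939339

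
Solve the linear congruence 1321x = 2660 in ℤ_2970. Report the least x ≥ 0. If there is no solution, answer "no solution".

20

First find gcd(1321, 2970):
2970 = 2×1321 + 328
1321 = 4×328 + 9
328 = 36×9 + 4
9 = 2×4 + 1
4 = 4×1 + 0
gcd = 1, so a unique solution mod 2970 exists.
Back-substitute for the Bézout coefficients:
1 = 9 − 2·4
1 = −2·328 + 73·9
1 = 73·1321 − 294·328
1 = −294·2970 + 661·1321
So 1321·(661) ≡ 1 (mod 2970), giving 1321⁻¹ ≡ 661.
x ≡ 1321⁻¹·2660 ≡ 661·2660 ≡ 20 (mod 2970).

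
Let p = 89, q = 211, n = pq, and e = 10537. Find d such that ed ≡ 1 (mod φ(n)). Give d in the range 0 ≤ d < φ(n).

φ(n) = (p−1)(q−1) = 88·210 = 18480.
Need d with 10537·d ≡ 1 (mod 18480). Apply the extended Euclidean algorithm:
18480 = 1·10537 + 7943
10537 = 1·7943 + 2594
7943 = 3·2594 + 161
2594 = 16·161 + 18
161 = 8·18 + 17
18 = 1·17 + 1
17 = 17·1 + 0
Back-substitute:
1 = 18 − 17
1 = −161 + 9·18
1 = 9·2594 − 145·161
1 = −145·7943 + 444·2594
1 = 444·10537 − 589·7943
1 = −589·18480 + 1033·10537
So 10537·1033 ≡ 1 (mod 18480), hence d = 1033.

1033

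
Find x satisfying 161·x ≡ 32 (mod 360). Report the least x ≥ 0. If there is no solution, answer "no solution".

First find gcd(161, 360):
360 = 2*161 + 38
161 = 4*38 + 9
38 = 4*9 + 2
9 = 4*2 + 1
2 = 2*1 + 0
gcd = 1, so a unique solution mod 360 exists.
Back-substitute for the Bézout coefficients:
1 = 9 − 4·2
1 = −4·38 + 17·9
1 = 17·161 − 72·38
1 = −72·360 + 161·161
So 161·(161) ≡ 1 (mod 360), giving 161⁻¹ ≡ 161.
x ≡ 161⁻¹·32 ≡ 161·32 ≡ 112 (mod 360).

112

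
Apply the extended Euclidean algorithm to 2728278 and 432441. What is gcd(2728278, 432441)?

Euclidean algorithm:
2728278 = 6×432441 + 133632
432441 = 3×133632 + 31545
133632 = 4×31545 + 7452
31545 = 4×7452 + 1737
7452 = 4×1737 + 504
1737 = 3×504 + 225
504 = 2×225 + 54
225 = 4×54 + 9
54 = 6×9 + 0
gcd(2728278, 432441) = 9.
Working backward:
9 = 225 − 4·54
9 = −4·504 + 9·225
9 = 9·1737 − 31·504
9 = −31·7452 + 133·1737
9 = 133·31545 − 563·7452
9 = −563·133632 + 2385·31545
9 = 2385·432441 − 7718·133632
9 = −7718·2728278 + 48693·432441
So 9 = (-7718)·2728278 + (48693)·432441.

9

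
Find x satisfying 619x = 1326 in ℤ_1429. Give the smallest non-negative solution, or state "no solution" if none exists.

1258

First find gcd(619, 1429):
1429 = 2*619 + 191
619 = 3*191 + 46
191 = 4*46 + 7
46 = 6*7 + 4
7 = 1*4 + 3
4 = 1*3 + 1
3 = 3*1 + 0
gcd = 1, so a unique solution mod 1429 exists.
Back-substitute for the Bézout coefficients:
1 = 4 − 3
1 = −7 + 2·4
1 = 2·46 − 13·7
1 = −13·191 + 54·46
1 = 54·619 − 175·191
1 = −175·1429 + 404·619
So 619·(404) ≡ 1 (mod 1429), giving 619⁻¹ ≡ 404.
x ≡ 619⁻¹·1326 ≡ 404·1326 ≡ 1258 (mod 1429).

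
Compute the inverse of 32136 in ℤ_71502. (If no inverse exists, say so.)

no inverse exists

Euclidean algorithm on 71502, 32136:
71502 = 2·32136 + 7230
32136 = 4·7230 + 3216
7230 = 2·3216 + 798
3216 = 4·798 + 24
798 = 33·24 + 6
24 = 4·6 + 0
The gcd is 6, not 1, hence no inverse exists.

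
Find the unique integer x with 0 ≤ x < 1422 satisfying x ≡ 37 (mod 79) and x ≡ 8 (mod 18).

116

Write x = 37 + 79·k. Then 79·k ≡ 8 − 37 ≡ 7 (mod 18).
Need 79⁻¹ mod 18. Extended Euclid on (18, 7):
18 = 2·7 + 4
7 = 1·4 + 3
4 = 1·3 + 1
3 = 3·1 + 0
Back-substitute:
1 = 4 − 3
1 = −7 + 2·4
1 = 2·18 − 5·7
79⁻¹ ≡ 13 (mod 18), so k ≡ 13·7 ≡ 1 (mod 18).
x = 37 + 79·1 = 116.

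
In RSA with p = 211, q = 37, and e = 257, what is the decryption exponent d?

φ(n) = (p−1)(q−1) = 210·36 = 7560.
Need d with 257·d ≡ 1 (mod 7560). Apply the extended Euclidean algorithm:
7560 = 29*257 + 107
257 = 2*107 + 43
107 = 2*43 + 21
43 = 2*21 + 1
21 = 21*1 + 0
Back-substitute:
1 = 43 − 2·21
1 = −2·107 + 5·43
1 = 5·257 − 12·107
1 = −12·7560 + 353·257
So 257·353 ≡ 1 (mod 7560), hence d = 353.

353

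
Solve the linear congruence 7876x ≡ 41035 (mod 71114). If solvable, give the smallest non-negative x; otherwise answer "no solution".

no solution

gcd(7876, 71114):
71114 = 9*7876 + 230
7876 = 34*230 + 56
230 = 4*56 + 6
56 = 9*6 + 2
6 = 3*2 + 0
gcd = 2, but 2 ∤ 41035, so the congruence has no solution.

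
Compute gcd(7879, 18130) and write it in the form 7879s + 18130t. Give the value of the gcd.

Euclidean algorithm:
18130 = 2×7879 + 2372
7879 = 3×2372 + 763
2372 = 3×763 + 83
763 = 9×83 + 16
83 = 5×16 + 3
16 = 5×3 + 1
3 = 3×1 + 0
gcd(7879, 18130) = 1.
Express as a combination:
1 = 16 − 5·3
1 = −5·83 + 26·16
1 = 26·763 − 239·83
1 = −239·2372 + 743·763
1 = 743·7879 − 2468·2372
1 = −2468·18130 + 5679·7879
So 1 = (-2468)·18130 + (5679)·7879.

1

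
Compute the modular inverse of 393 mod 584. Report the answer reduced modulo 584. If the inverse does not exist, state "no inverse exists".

Extended Euclidean algorithm:
584 = 1·393 + 191
393 = 2·191 + 11
191 = 17·11 + 4
11 = 2·4 + 3
4 = 1·3 + 1
3 = 3·1 + 0
Since gcd(393, 584) = 1, back-substitute to write 1 as a combination:
1 = 4 − 3
1 = −11 + 3·4
1 = 3·191 − 52·11
1 = −52·393 + 107·191
1 = 107·584 − 159·393
Thus 393·(-159) ≡ 1 (mod 584); reducing, -159 mod 584 = 425.

425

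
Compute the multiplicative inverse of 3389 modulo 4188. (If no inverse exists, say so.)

1085

gcd(4188, 3389) by repeated division:
4188 = 1*3389 + 799
3389 = 4*799 + 193
799 = 4*193 + 27
193 = 7*27 + 4
27 = 6*4 + 3
4 = 1*3 + 1
3 = 3*1 + 0
The gcd is 1. Working backward:
1 = 4 − 3
1 = −27 + 7·4
1 = 7·193 − 50·27
1 = −50·799 + 207·193
1 = 207·3389 − 878·799
1 = −878·4188 + 1085·3389
So 3389·1085 ≡ 1 (mod 4188).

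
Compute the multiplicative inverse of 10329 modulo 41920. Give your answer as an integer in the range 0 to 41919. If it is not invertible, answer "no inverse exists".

Run Euclid on (41920, 10329):
41920 = 4×10329 + 604
10329 = 17×604 + 61
604 = 9×61 + 55
61 = 1×55 + 6
55 = 9×6 + 1
6 = 6×1 + 0
gcd = 1, so the inverse exists. Back-substitute:
1 = 55 − 9·6
1 = −9·61 + 10·55
1 = 10·604 − 99·61
1 = −99·10329 + 1693·604
1 = 1693·41920 − 6871·10329
Thus 10329·(-6871) ≡ 1 (mod 41920); reducing, -6871 mod 41920 = 35049.

35049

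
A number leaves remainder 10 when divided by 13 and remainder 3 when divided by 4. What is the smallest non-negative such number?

23

Write x = 10 + 13·k. Then 13·k ≡ 3 − 10 ≡ 1 (mod 4).
Need 13⁻¹ mod 4. Extended Euclid on (4, 1):
4 = 4*1 + 0
13⁻¹ ≡ 1 (mod 4), so k ≡ 1·1 ≡ 1 (mod 4).
x = 10 + 13·1 = 23.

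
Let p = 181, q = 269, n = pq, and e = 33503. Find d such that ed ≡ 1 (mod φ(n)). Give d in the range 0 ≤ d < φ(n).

φ(n) = (p−1)(q−1) = 180·268 = 48240.
Need d with 33503·d ≡ 1 (mod 48240). Apply the extended Euclidean algorithm:
48240 = 1×33503 + 14737
33503 = 2×14737 + 4029
14737 = 3×4029 + 2650
4029 = 1×2650 + 1379
2650 = 1×1379 + 1271
1379 = 1×1271 + 108
1271 = 11×108 + 83
108 = 1×83 + 25
83 = 3×25 + 8
25 = 3×8 + 1
8 = 8×1 + 0
Back-substitute:
1 = 25 − 3·8
1 = −3·83 + 10·25
1 = 10·108 − 13·83
1 = −13·1271 + 153·108
1 = 153·1379 − 166·1271
1 = −166·2650 + 319·1379
1 = 319·4029 − 485·2650
1 = −485·14737 + 1774·4029
1 = 1774·33503 − 4033·14737
1 = −4033·48240 + 5807·33503
So 33503·5807 ≡ 1 (mod 48240), hence d = 5807.

5807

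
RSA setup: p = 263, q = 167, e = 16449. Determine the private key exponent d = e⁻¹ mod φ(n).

φ(n) = (p−1)(q−1) = 262·166 = 43492.
Need d with 16449·d ≡ 1 (mod 43492). Apply the extended Euclidean algorithm:
43492 = 2×16449 + 10594
16449 = 1×10594 + 5855
10594 = 1×5855 + 4739
5855 = 1×4739 + 1116
4739 = 4×1116 + 275
1116 = 4×275 + 16
275 = 17×16 + 3
16 = 5×3 + 1
3 = 3×1 + 0
Back-substitute:
1 = 16 − 5·3
1 = −5·275 + 86·16
1 = 86·1116 − 349·275
1 = −349·4739 + 1482·1116
1 = 1482·5855 − 1831·4739
1 = −1831·10594 + 3313·5855
1 = 3313·16449 − 5144·10594
1 = −5144·43492 + 13601·16449
So 16449·13601 ≡ 1 (mod 43492), hence d = 13601.

13601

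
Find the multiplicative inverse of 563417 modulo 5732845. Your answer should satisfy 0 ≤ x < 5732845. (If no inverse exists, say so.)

Extended Euclidean algorithm:
5732845 = 10*563417 + 98675
563417 = 5*98675 + 70042
98675 = 1*70042 + 28633
70042 = 2*28633 + 12776
28633 = 2*12776 + 3081
12776 = 4*3081 + 452
3081 = 6*452 + 369
452 = 1*369 + 83
369 = 4*83 + 37
83 = 2*37 + 9
37 = 4*9 + 1
9 = 9*1 + 0
gcd = 1, so the inverse exists. Back-substitute:
1 = 37 − 4·9
1 = −4·83 + 9·37
1 = 9·369 − 40·83
1 = −40·452 + 49·369
1 = 49·3081 − 334·452
1 = −334·12776 + 1385·3081
1 = 1385·28633 − 3104·12776
1 = −3104·70042 + 7593·28633
1 = 7593·98675 − 10697·70042
1 = −10697·563417 + 61078·98675
1 = 61078·5732845 − 621477·563417
Thus 563417·(-621477) ≡ 1 (mod 5732845); reducing, -621477 mod 5732845 = 5111368.

5111368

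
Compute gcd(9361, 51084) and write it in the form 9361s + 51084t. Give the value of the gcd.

11

Euclidean algorithm:
51084 = 5*9361 + 4279
9361 = 2*4279 + 803
4279 = 5*803 + 264
803 = 3*264 + 11
264 = 24*11 + 0
gcd(9361, 51084) = 11.
Working backward:
11 = 803 − 3·264
11 = −3·4279 + 16·803
11 = 16·9361 − 35·4279
11 = −35·51084 + 191·9361
So 11 = (-35)·51084 + (191)·9361.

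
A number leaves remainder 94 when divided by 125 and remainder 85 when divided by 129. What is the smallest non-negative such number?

12469

Write x = 94 + 125·k. Then 125·k ≡ 85 − 94 ≡ 120 (mod 129).
Need 125⁻¹ mod 129. Extended Euclid on (129, 125):
129 = 1·125 + 4
125 = 31·4 + 1
4 = 4·1 + 0
Back-substitute:
1 = 125 − 31·4
1 = −31·129 + 32·125
125⁻¹ ≡ 32 (mod 129), so k ≡ 32·120 ≡ 99 (mod 129).
x = 94 + 125·99 = 12469.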